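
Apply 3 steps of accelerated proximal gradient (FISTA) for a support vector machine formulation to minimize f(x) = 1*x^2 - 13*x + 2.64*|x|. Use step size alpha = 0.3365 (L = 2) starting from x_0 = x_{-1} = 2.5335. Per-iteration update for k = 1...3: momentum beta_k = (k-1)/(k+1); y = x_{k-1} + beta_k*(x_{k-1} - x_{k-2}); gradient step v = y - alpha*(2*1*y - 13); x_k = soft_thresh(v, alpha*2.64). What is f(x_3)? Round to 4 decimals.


FISTA on f(x) = 1*x^2 - 13*x + 2.64*|x|
L = 2, alpha = 0.3365
Iteration 1: beta = 0.0, y = 2.5335 + 0.0*(2.5335 - 2.5335) = 2.5335
  grad(y) = -7.933, v = y - alpha*grad = 5.203
  prox(v) = soft_thresh(5.203, 0.8884) = 4.3146
Iteration 2: beta = 0.3333, y = 4.3146 + 0.3333*(4.3146 - 2.5335) = 4.9083
  grad(y) = -3.1834, v = y - alpha*grad = 5.9795
  prox(v) = soft_thresh(5.9795, 0.8884) = 5.0912
Iteration 3: beta = 0.5, y = 5.0912 + 0.5*(5.0912 - 4.3146) = 5.4794
  grad(y) = -2.0411, v = y - alpha*grad = 6.1663
  prox(v) = soft_thresh(6.1663, 0.8884) = 5.2779
f(x_3) = 1*5.2779^2 - 13*5.2779 + 2.64*|5.2779| = -26.8228


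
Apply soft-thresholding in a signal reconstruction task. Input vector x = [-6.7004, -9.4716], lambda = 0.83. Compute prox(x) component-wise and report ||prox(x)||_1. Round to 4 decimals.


Soft-thresholding with lambda = 0.83:
prox(-6.7004) = sign(-6.7004)*max(|-6.7004| - 0.83, 0) = -5.8704
prox(-9.4716) = sign(-9.4716)*max(|-9.4716| - 0.83, 0) = -8.6416
prox(x) = [-5.8704, -8.6416]
||prox(x)||_1 = 5.8704 + 8.6416 = 14.512


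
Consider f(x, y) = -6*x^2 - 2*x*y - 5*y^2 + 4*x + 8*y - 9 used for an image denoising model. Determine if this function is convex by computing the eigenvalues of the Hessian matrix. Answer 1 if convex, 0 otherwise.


The Hessian of f(x,y) = -6*x^2 - 2*x*y - 5*y^2 + 4*x + 8*y - 9 is:
H = [[-12, -2], [-2, -10]]
Trace = -12 - 10 = -22
Determinant = -12*-10 - (-2)^2 = 116
Discriminant = (-22)^2 - 4*116 = 20.0
Eigenvalues: lambda_1 = -13.2361, lambda_2 = -8.7639
The function is not convex.

0


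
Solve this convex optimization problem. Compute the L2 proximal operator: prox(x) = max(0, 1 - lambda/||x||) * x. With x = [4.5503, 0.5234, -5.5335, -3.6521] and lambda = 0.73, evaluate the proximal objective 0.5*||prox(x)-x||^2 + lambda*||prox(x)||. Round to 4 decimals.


Step 1: Compute ||x||.
||x|| = 8.0583
Step 2: Compute scaling factor.
scale = max(0, 1 - 0.73/8.0583) = 0.9094
Step 3: prox(x) = [4.1381, 0.476, -5.0322, -3.3213]
||prox(x)|| = 7.3283
Step 4: Proximal objective.
0.5*||prox-x||^2 = 0.2665
lambda*||prox|| = 5.3497
Total = 5.6161


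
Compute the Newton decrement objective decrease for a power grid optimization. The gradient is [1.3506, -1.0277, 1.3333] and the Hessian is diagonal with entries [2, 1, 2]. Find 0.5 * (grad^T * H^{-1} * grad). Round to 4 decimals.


Step 1: H is diagonal, so H^(-1) * g = [0.6753, -1.0277, 0.6667].
Step 2: g^T H^(-1) g = sum_i g_i^2 / H_ii
  = (1.3506)^2/2 + (-1.0277)^2/1 + (1.3333)^2/2
  = 0.9121 + 1.0562 + 0.8888 = 2.8571
Step 3: Objective decrease = 0.5 * g^T H^(-1) g = 1.4285


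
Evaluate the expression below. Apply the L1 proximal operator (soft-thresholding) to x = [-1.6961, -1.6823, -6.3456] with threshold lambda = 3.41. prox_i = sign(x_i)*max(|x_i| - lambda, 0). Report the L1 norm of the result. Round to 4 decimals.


Soft-thresholding with lambda = 3.41:
prox(-1.6961) = sign(-1.6961)*max(|-1.6961| - 3.41, 0) = 0.0
prox(-1.6823) = sign(-1.6823)*max(|-1.6823| - 3.41, 0) = 0.0
prox(-6.3456) = sign(-6.3456)*max(|-6.3456| - 3.41, 0) = -2.9356
prox(x) = [0.0, 0.0, -2.9356]
||prox(x)||_1 = 0.0 + 0.0 + 2.9356 = 2.9356


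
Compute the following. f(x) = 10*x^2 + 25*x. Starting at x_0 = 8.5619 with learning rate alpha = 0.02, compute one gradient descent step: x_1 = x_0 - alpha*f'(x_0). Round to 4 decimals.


We compute the gradient at x_0 and apply the update.
f'(x) = 20*x + 25
f'(8.5619) = 20*8.5619 + 25 = 196.238
x_1 = 8.5619 - 0.02*196.238 = 4.6371


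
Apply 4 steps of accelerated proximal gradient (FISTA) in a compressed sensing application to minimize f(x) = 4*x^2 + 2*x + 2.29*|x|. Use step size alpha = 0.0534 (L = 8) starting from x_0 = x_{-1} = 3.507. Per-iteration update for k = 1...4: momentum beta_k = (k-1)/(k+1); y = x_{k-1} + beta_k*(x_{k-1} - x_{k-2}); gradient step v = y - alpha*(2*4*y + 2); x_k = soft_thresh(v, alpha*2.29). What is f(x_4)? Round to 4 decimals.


FISTA on f(x) = 4*x^2 + 2*x + 2.29*|x|
L = 8, alpha = 0.0534
Iteration 1: beta = 0.0, y = 3.507 + 0.0*(3.507 - 3.507) = 3.507
  grad(y) = 30.056, v = y - alpha*grad = 1.902
  prox(v) = soft_thresh(1.902, 0.1223) = 1.7797
Iteration 2: beta = 0.3333, y = 1.7797 + 0.3333*(1.7797 - 3.507) = 1.204
  grad(y) = 11.6317, v = y - alpha*grad = 0.5828
  prox(v) = soft_thresh(0.5828, 0.1223) = 0.4605
Iteration 3: beta = 0.5, y = 0.4605 + 0.5*(0.4605 - 1.7797) = -0.199
  grad(y) = 0.4076, v = y - alpha*grad = -0.2208
  prox(v) = soft_thresh(-0.2208, 0.1223) = -0.0985
Iteration 4: beta = 0.6, y = -0.0985 + 0.6*(-0.0985 - 0.4605) = -0.434
  grad(y) = -1.4718, v = y - alpha*grad = -0.3554
  prox(v) = soft_thresh(-0.3554, 0.1223) = -0.2331
f(x_4) = 4*(-0.2331)^2 + 2*(-0.2331) + 2.29*|-0.2331| = 0.2849


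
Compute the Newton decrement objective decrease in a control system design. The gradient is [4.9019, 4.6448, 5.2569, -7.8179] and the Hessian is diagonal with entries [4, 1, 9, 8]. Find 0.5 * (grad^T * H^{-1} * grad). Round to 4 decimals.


Step 1: H is diagonal, so H^(-1) * g = [1.2255, 4.6448, 0.5841, -0.9772].
Step 2: g^T H^(-1) g = sum_i g_i^2 / H_ii
  = (4.9019)^2/4 + (4.6448)^2/1 + (5.2569)^2/9 + (-7.8179)^2/8
  = 6.0072 + 21.5742 + 3.0706 + 7.6399 = 38.2918
Step 3: Objective decrease = 0.5 * g^T H^(-1) g = 19.1459


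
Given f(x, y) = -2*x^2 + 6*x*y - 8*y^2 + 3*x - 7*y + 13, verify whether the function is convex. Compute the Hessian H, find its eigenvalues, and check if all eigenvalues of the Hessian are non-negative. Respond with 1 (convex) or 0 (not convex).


The Hessian of f(x,y) = -2*x^2 + 6*x*y - 8*y^2 + 3*x - 7*y + 13 is:
H = [[-4, 6], [6, -16]]
Trace = -4 - 16 = -20
Determinant = -4*-16 - (6)^2 = 28
Discriminant = (-20)^2 - 4*28 = 288.0
Eigenvalues: lambda_1 = -18.4853, lambda_2 = -1.5147
The function is not convex.

0


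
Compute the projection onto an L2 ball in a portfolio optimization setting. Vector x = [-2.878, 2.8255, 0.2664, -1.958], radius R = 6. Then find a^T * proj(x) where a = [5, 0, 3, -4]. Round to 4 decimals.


Step 1: Compute ||x|| (intermediates to 6 decimals).
||x|| = sqrt((-2.878)^2 + 2.8255^2 + 0.2664^2 + (-1.958)^2) = 4.491221
Step 2: Project.
Since ||x|| <= R, proj = x (no scaling needed).
proj(x) = [-2.878, 2.8255, 0.2664, -1.958]
Step 3: Dot product.
a^T * proj(x) = 5*(-2.878) + 0*2.8255 + 3*0.2664 - 4*(-1.958) = -5.7588


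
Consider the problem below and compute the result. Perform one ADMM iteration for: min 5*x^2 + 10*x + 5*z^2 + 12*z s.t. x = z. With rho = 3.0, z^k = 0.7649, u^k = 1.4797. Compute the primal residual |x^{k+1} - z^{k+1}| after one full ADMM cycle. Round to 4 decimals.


ADMM iteration with rho = 3.0, z^k = 0.7649, u^k = 1.4797
Step 1: x-update.
Minimize 5*x^2 + 10*x + (3.0/2)*(x - 0.7649 + 1.4797)^2
FOC: (2*5 + 3.0)*x = -10 + 3.0*(0.7649 - 1.4797)
x^{k+1} = -0.9342
Step 2: z-update.
Minimize 5*z^2 + 12*z + (3.0/2)*(-0.9342 - z + 1.4797)^2
FOC: (2*5 + 3.0)*z = -12 + 3.0*(-0.9342 + 1.4797)
z^{k+1} = -0.7972
Step 3: u-update.
u^{k+1} = 1.4797 - 0.9342 + 0.7972 = 1.3427
Step 4: Primal residual = |-0.9342 + 0.7972| = 0.137


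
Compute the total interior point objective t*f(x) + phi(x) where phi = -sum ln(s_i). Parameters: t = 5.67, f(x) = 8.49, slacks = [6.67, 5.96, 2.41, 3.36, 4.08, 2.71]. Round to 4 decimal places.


Step 1: Compute log-barrier.
ln values: [1.8976, 1.7851, 0.8796, 1.2119, 1.4061, 0.9969]
phi = -(1.8976 + 1.7851 + 0.8796 + 1.2119 + 1.4061 + 0.9969) = -8.1773
Step 2: Compute augmented objective.
t*f(x) = 5.67*8.49 = 48.1383
Total = 48.1383 - 8.1773 = 39.961


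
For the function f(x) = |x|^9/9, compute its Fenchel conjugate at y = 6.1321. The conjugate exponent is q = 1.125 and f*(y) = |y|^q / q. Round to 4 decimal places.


The conjugate exponent q satisfies 1/p + 1/q = 1.
p = 9, so q = 9/(9 - 1) = 1.125
|y|^q = 6.1321^1.125 = 7.6924
f*(6.1321) = 7.6924 / 1.125 = 6.8377


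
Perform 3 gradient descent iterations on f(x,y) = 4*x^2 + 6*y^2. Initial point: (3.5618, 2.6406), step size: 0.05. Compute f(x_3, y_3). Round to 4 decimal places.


Gradient descent on f(x,y) = 4*x^2 + 6*y^2.
Starting point: (3.5618, 2.6406), alpha = 0.05
Step 1: grad_x = 2*4*3.5618 = 28.4944, grad_y = 2*6*2.6406 = 31.6872
  x_1 = 3.5618 - 0.05*28.4944 = 2.1371
  y_1 = 2.6406 - 0.05*31.6872 = 1.0562
Step 2: grad_x = 2*4*2.1371 = 17.0966, grad_y = 2*6*1.0562 = 12.6749
  x_2 = 2.1371 - 0.05*17.0966 = 1.2822
  y_2 = 1.0562 - 0.05*12.6749 = 0.4225
Step 3: grad_x = 2*4*1.2822 = 10.258, grad_y = 2*6*0.4225 = 5.07
  x_3 = 1.2822 - 0.05*10.258 = 0.7693
  y_3 = 0.4225 - 0.05*5.07 = 0.169
f(0.7693, 0.169) = 4*0.7693^2 + 6*0.169^2 = 2.539


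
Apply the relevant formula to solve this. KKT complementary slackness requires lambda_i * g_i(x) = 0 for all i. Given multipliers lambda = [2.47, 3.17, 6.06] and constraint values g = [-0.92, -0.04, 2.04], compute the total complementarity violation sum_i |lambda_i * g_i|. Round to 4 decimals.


KKT complementary slackness check:
lambda_1 * g_1 = 2.47 * -0.92 = -2.2724
lambda_2 * g_2 = 3.17 * -0.04 = -0.1268
lambda_3 * g_3 = 6.06 * 2.04 = 12.3624
Total violation = 2.2724 + 0.1268 + 12.3624 = 14.7616


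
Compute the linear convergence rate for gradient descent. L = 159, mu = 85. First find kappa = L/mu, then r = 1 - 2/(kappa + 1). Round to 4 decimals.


Step 1: Compute the condition number.
kappa = L/mu = 159/85 = 1.8706
Step 2: Compute the convergence rate.
r = 1 - 2/(kappa + 1) = 1 - 2*mu/(L + mu) = (L - mu)/(L + mu) = 74/244 = 0.3033


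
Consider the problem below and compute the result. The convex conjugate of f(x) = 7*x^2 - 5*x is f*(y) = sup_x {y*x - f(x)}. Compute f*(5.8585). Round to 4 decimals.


f*(y) = sup_x {y*x - a*x^2 - b*x} = sup_x {(y-b)*x - a*x^2}
FOC: (y - b) - 2a*x = 0 => x* = (y - b)/(2a)
x* = (5.8585 + 5)/(2*7) = 0.7756
f*(5.8585) = (y-b)^2/(4a) = (5.8585 + 5)^2/(4*7)
= 117.907/28 = 4.211


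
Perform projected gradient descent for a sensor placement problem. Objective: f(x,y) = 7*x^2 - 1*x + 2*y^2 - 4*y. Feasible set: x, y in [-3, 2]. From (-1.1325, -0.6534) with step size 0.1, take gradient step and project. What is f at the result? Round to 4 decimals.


Step 1: Compute gradient at (-1.1325, -0.6534).
grad_x = 2*7*-1.1325 - 1 = -16.855
grad_y = 2*2*-0.6534 - 4 = -6.6136
Step 2: Gradient step.
x_raw = -1.1325 - 0.1*-16.855 = 0.553
y_raw = -0.6534 - 0.1*-6.6136 = 0.008
Step 3: Project onto [-3, 2].
x_proj = clip(0.553) = 0.553
y_proj = clip(0.008) = 0.008
Step 4: Evaluate f.
f(0.553, 0.008) = 1.5559


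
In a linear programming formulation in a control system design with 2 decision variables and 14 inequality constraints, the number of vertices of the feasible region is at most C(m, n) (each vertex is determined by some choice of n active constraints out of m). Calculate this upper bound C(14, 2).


Each vertex corresponds to some choice of n active constraints out of m, so the number of vertices is at most C(m, n) = m! / (n!(m-n)!).
m = 14, n = 2
Numerator: 14 * 13
Denominator: 2! = 2
C(14, 2) = 91


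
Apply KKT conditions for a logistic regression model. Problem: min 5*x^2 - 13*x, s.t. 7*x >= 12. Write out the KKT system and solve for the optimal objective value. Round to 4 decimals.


Step 1: Try lambda = 0 (constraint inactive).
x_unc = 13/(2*5) = 1.3
Check: 7*1.3 = 9.1 < 12 -- violated!
Step 2: Constraint must be active: 7*x = 12
x* = 12/7 = 1.7143 (rounded; the exact value 12/7 is used below)
lambda = (2*5*(12/7) - 13)/7 = 0.5918
Step 3: Compute optimal value.
f(x*) = 5*(12/7)^2 - 13*(12/7) = -7.5918


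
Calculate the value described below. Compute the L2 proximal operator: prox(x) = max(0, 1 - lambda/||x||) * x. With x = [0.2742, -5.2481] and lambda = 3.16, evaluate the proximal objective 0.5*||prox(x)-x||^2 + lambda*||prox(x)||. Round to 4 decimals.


Step 1: Compute ||x||.
||x|| = 5.2553
Step 2: Compute scaling factor.
scale = max(0, 1 - 3.16/5.2553) = 0.3987
Step 3: prox(x) = [0.1093, -2.0924]
||prox(x)|| = 2.0953
Step 4: Proximal objective.
0.5*||prox-x||^2 = 4.9928
lambda*||prox|| = 6.6211
Total = 11.6138


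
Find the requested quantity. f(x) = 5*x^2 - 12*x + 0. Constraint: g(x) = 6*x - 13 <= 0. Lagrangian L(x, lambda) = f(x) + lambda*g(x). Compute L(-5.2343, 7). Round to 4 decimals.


Step 1: Evaluate f(x).
f(-5.2343) = 5*(-5.2343)^2 - 12*(-5.2343) + 0 = 199.8011
Step 2: Evaluate g(x).
g(-5.2343) = 6*-5.2343 - 13 = -44.4058
Step 3: Compute Lagrangian.
L = 199.8011 + 7*-44.4058 = -111.0395


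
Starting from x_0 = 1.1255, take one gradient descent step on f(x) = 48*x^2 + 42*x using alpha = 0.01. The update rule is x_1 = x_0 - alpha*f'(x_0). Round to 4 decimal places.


We compute the gradient at x_0 and apply the update.
f'(x) = 96*x + 42
f'(1.1255) = 96*1.1255 + 42 = 150.048
x_1 = 1.1255 - 0.01*150.048 = -0.375


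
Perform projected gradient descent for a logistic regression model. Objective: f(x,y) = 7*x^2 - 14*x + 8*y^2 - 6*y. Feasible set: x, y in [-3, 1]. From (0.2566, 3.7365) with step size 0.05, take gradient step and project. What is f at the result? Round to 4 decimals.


Step 1: Compute gradient at (0.2566, 3.7365).
grad_x = 2*7*0.2566 - 14 = -10.4076
grad_y = 2*8*3.7365 - 6 = 53.784
Step 2: Gradient step.
x_raw = 0.2566 - 0.05*-10.4076 = 0.777
y_raw = 3.7365 - 0.05*53.784 = 1.0473
Step 3: Project onto [-3, 1].
x_proj = clip(0.777) = 0.777
y_proj = clip(1.0473) = 1.0
Step 4: Evaluate f.
f(0.777, 1.0) = -4.6518


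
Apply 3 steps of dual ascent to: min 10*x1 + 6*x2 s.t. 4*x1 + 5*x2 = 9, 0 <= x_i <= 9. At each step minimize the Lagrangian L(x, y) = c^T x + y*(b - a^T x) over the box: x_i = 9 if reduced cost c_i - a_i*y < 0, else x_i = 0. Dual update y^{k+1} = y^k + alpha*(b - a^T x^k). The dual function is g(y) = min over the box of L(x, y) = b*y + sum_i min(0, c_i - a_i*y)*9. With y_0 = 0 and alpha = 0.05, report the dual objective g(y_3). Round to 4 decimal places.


Dual ascent for LP: min 10*x1 + 6*x2, 4*x1 + 5*x2 = 9, 0 <= x_i <= 9
Step 1: y^k = 0.0, reduced costs: (10.0, 6.0)
  x^k = (0.0, 0.0), subgradient = b - a^T x = 9.0
  y^{k+1} = 0.0 + 0.05*9.0 = 0.45
Step 2: y^k = 0.45, reduced costs: (8.2, 3.75)
  x^k = (0.0, 0.0), subgradient = b - a^T x = 9.0
  y^{k+1} = 0.45 + 0.05*9.0 = 0.9
Step 3: y^k = 0.9, reduced costs: (6.4, 1.5)
  x^k = (0.0, 0.0), subgradient = b - a^T x = 9.0
  y^{k+1} = 0.9 + 0.05*9.0 = 1.35
Dual objective at y_3 = 1.35: reduced costs (4.6, -0.75), box minimizer x = (0.0, 9.0)
g(y_3) = b*y + (c1 - a1*y)*x1 + (c2 - a2*y)*x2 = 9*1.35 + 4.6*0.0 + (-0.75)*9.0 = 12.15 + 0.0 - 6.75 = 5.4


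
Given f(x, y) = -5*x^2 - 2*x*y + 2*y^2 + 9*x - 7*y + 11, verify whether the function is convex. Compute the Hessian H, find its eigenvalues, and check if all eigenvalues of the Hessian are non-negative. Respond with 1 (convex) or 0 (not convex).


The Hessian of f(x,y) = -5*x^2 - 2*x*y + 2*y^2 + 9*x - 7*y + 11 is:
H = [[-10, -2], [-2, 4]]
Trace = -10 + 4 = -6
Determinant = -10*4 - (-2)^2 = -44
Discriminant = (-6)^2 - 4*-44 = 212.0
Eigenvalues: lambda_1 = -10.2801, lambda_2 = 4.2801
The function is not convex.

0


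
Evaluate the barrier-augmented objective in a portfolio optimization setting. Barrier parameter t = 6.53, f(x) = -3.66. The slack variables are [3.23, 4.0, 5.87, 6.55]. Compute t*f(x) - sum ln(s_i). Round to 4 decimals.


Step 1: Compute log-barrier.
ln values: [1.1725, 1.3863, 1.7699, 1.8795]
phi = -(1.1725 + 1.3863 + 1.7699 + 1.8795) = -6.2081
Step 2: Compute augmented objective.
t*f(x) = 6.53*-3.66 = -23.8998
Total = -23.8998 - 6.2081 = -30.1079


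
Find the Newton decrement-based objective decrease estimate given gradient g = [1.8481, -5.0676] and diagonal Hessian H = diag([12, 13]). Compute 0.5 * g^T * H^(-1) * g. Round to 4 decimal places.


Step 1: H is diagonal, so H^(-1) * g = [0.154, -0.3898].
Step 2: g^T H^(-1) g = sum_i g_i^2 / H_ii
  = (1.8481)^2/12 + (-5.0676)^2/13
  = 0.2846 + 1.9754 = 2.2601
Step 3: Objective decrease = 0.5 * g^T H^(-1) g = 1.13


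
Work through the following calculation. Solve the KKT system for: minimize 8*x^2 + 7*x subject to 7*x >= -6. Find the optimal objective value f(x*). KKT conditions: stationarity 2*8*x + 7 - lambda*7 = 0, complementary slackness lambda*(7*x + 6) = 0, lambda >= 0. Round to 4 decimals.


Step 1: Try lambda = 0 (constraint inactive).
Stationarity: 2*8*x + 7 = 0
x* = -7/(2*8) = -0.4375
Check constraint: 7*-0.4375 = -3.0625 >= -6 -- satisfied.
Step 2: Compute optimal value.
f(x*) = 8*(-0.4375)^2 + 7*(-0.4375) = -1.5313


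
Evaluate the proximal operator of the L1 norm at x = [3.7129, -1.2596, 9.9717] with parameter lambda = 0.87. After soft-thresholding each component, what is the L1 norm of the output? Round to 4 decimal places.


Soft-thresholding with lambda = 0.87:
prox(3.7129) = sign(3.7129)*max(|3.7129| - 0.87, 0) = 2.8429
prox(-1.2596) = sign(-1.2596)*max(|-1.2596| - 0.87, 0) = -0.3896
prox(9.9717) = sign(9.9717)*max(|9.9717| - 0.87, 0) = 9.1017
prox(x) = [2.8429, -0.3896, 9.1017]
||prox(x)||_1 = 2.8429 + 0.3896 + 9.1017 = 12.3342


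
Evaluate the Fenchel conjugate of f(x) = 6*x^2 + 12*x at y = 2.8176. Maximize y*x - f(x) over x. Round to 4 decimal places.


f*(y) = sup_x {y*x - a*x^2 - b*x} = sup_x {(y-b)*x - a*x^2}
FOC: (y - b) - 2a*x = 0 => x* = (y - b)/(2a)
x* = (2.8176 - 12)/(2*6) = -0.7652
f*(2.8176) = (y-b)^2/(4a) = (2.8176 - 12)^2/(4*6)
= 84.3165/24 = 3.5132


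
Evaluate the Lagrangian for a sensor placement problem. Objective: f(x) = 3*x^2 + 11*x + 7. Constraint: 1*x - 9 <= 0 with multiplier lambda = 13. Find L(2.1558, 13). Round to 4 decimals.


Step 1: Evaluate f(x).
f(2.1558) = 3*2.1558^2 + 11*2.1558 + 7 = 44.6562
Step 2: Evaluate g(x).
g(2.1558) = 1*2.1558 - 9 = -6.8442
Step 3: Compute Lagrangian.
L = 44.6562 + 13*-6.8442 = -44.3184


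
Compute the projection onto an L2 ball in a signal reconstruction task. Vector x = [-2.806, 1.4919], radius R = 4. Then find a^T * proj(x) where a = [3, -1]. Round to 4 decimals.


Step 1: Compute ||x|| (intermediates to 6 decimals).
||x|| = sqrt((-2.806)^2 + 1.4919^2) = 3.177956
Step 2: Project.
Since ||x|| <= R, proj = x (no scaling needed).
proj(x) = [-2.806, 1.4919]
Step 3: Dot product.
a^T * proj(x) = 3*(-2.806) - 1*1.4919 = -9.9099


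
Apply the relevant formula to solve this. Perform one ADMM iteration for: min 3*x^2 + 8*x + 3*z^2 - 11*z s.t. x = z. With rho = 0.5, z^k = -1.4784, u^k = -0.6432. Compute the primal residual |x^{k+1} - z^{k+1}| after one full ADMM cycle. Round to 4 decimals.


ADMM iteration with rho = 0.5, z^k = -1.4784, u^k = -0.6432
Step 1: x-update.
Minimize 3*x^2 + 8*x + (0.5/2)*(x + 1.4784 - 0.6432)^2
FOC: (2*3 + 0.5)*x = -8 + 0.5*(-1.4784 + 0.6432)
x^{k+1} = -1.295
Step 2: z-update.
Minimize 3*z^2 - 11*z + (0.5/2)*(-1.295 - z - 0.6432)^2
FOC: (2*3 + 0.5)*z = 11 + 0.5*(-1.295 - 0.6432)
z^{k+1} = 1.5432
Step 3: u-update.
u^{k+1} = -0.6432 - 1.295 - 1.5432 = -3.4814
Step 4: Primal residual = |-1.295 - 1.5432| = 2.8382


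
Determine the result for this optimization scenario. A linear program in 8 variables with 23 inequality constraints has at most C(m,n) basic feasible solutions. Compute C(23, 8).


Each vertex corresponds to some choice of n active constraints out of m, so the number of vertices is at most C(m, n) = m! / (n!(m-n)!).
m = 23, n = 8
Numerator: 23 * 22 * 21 * 20 * 19 * 18 * 17 * 16
Denominator: 8! = 40320
C(23, 8) = 490314


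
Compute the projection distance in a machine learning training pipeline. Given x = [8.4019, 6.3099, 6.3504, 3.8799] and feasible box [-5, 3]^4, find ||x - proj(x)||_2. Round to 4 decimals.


Project each component onto [-5, 3].
clip(8.4019) = 3.0, clip(6.3099) = 3.0, clip(6.3504) = 3.0, clip(3.8799) = 3.0
Projection = [3.0, 3.0, 3.0, 3.0]
Squared diffs: [29.1805, 10.9554, 11.2252, 0.7742]
Distance = sqrt(52.1353) = 7.2205


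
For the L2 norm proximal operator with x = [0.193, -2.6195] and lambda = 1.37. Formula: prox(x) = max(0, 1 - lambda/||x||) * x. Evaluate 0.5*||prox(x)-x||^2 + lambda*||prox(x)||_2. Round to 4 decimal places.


Step 1: Compute ||x||.
||x|| = 2.6266
Step 2: Compute scaling factor.
scale = max(0, 1 - 1.37/2.6266) = 0.4784
Step 3: prox(x) = [0.0923, -1.2532]
||prox(x)|| = 1.2566
Step 4: Proximal objective.
0.5*||prox-x||^2 = 0.9385
lambda*||prox|| = 1.7215
Total = 2.66


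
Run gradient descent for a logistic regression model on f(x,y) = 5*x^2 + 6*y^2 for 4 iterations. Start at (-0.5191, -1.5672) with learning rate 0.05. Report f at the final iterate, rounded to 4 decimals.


Gradient descent on f(x,y) = 5*x^2 + 6*y^2.
Starting point: (-0.5191, -1.5672), alpha = 0.05
Step 1: grad_x = 2*5*-0.5191 = -5.191, grad_y = 2*6*-1.5672 = -18.8064
  x_1 = -0.5191 - 0.05*-5.191 = -0.2596
  y_1 = -1.5672 - 0.05*-18.8064 = -0.6269
Step 2: grad_x = 2*5*-0.2596 = -2.5955, grad_y = 2*6*-0.6269 = -7.5226
  x_2 = -0.2596 - 0.05*-2.5955 = -0.1298
  y_2 = -0.6269 - 0.05*-7.5226 = -0.2508
Step 3: grad_x = 2*5*-0.1298 = -1.2978, grad_y = 2*6*-0.2508 = -3.009
  x_3 = -0.1298 - 0.05*-1.2978 = -0.0649
  y_3 = -0.2508 - 0.05*-3.009 = -0.1003
Step 4: grad_x = 2*5*-0.0649 = -0.6489, grad_y = 2*6*-0.1003 = -1.2036
  x_4 = -0.0649 - 0.05*-0.6489 = -0.0324
  y_4 = -0.1003 - 0.05*-1.2036 = -0.0401
f(-0.0324, -0.0401) = 5*(-0.0324)^2 + 6*(-0.0401)^2 = 0.0149


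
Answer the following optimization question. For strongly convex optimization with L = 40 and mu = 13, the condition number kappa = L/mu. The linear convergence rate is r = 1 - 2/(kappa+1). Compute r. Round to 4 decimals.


Step 1: Compute the condition number.
kappa = L/mu = 40/13 = 3.0769
Step 2: Compute the convergence rate.
r = 1 - 2/(kappa + 1) = 1 - 2*mu/(L + mu) = (L - mu)/(L + mu) = 27/53 = 0.5094


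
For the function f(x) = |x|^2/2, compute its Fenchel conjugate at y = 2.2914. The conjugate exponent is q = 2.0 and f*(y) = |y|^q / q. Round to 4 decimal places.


The conjugate exponent q satisfies 1/p + 1/q = 1.
p = 2, so q = 2/(2 - 1) = 2.0
|y|^q = 2.2914^2.0 = 5.2505
f*(2.2914) = 5.2505 / 2.0 = 2.6253


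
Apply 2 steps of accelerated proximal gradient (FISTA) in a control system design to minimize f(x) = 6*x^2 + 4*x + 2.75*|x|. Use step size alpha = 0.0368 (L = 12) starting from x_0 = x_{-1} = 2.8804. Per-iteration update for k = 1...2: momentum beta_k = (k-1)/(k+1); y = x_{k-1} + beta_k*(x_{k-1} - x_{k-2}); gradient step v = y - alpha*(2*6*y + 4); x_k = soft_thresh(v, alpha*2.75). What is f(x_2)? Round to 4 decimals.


FISTA on f(x) = 6*x^2 + 4*x + 2.75*|x|
L = 12, alpha = 0.0368
Iteration 1: beta = 0.0, y = 2.8804 + 0.0*(2.8804 - 2.8804) = 2.8804
  grad(y) = 38.5648, v = y - alpha*grad = 1.4612
  prox(v) = soft_thresh(1.4612, 0.1012) = 1.36
Iteration 2: beta = 0.3333, y = 1.36 + 0.3333*(1.36 - 2.8804) = 0.8532
  grad(y) = 14.2386, v = y - alpha*grad = 0.3292
  prox(v) = soft_thresh(0.3292, 0.1012) = 0.228
f(x_2) = 6*0.228^2 + 4*0.228 + 2.75*|0.228| = 1.8513


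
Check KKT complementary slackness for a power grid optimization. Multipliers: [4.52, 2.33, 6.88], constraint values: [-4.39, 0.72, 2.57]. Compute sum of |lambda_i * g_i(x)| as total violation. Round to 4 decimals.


KKT complementary slackness check:
lambda_1 * g_1 = 4.52 * -4.39 = -19.8428
lambda_2 * g_2 = 2.33 * 0.72 = 1.6776
lambda_3 * g_3 = 6.88 * 2.57 = 17.6816
Total violation = 19.8428 + 1.6776 + 17.6816 = 39.202


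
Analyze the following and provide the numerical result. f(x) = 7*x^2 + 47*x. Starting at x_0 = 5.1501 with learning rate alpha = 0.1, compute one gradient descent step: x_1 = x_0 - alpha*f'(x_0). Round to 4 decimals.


We compute the gradient at x_0 and apply the update.
f'(x) = 14*x + 47
f'(5.1501) = 14*5.1501 + 47 = 119.1014
x_1 = 5.1501 - 0.1*119.1014 = -6.76


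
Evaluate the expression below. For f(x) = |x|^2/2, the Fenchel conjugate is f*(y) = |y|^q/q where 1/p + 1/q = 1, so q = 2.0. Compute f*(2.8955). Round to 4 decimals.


The conjugate exponent q satisfies 1/p + 1/q = 1.
p = 2, so q = 2/(2 - 1) = 2.0
|y|^q = 2.8955^2.0 = 8.3839
f*(2.8955) = 8.3839 / 2.0 = 4.192


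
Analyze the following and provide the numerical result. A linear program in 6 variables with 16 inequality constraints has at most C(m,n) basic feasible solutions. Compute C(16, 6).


Each vertex corresponds to some choice of n active constraints out of m, so the number of vertices is at most C(m, n) = m! / (n!(m-n)!).
m = 16, n = 6
Numerator: 16 * 15 * 14 * 13 * 12 * 11
Denominator: 6! = 720
C(16, 6) = 8008


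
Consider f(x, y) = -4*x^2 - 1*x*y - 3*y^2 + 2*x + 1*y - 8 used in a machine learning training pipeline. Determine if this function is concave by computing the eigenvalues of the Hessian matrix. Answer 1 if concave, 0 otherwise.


The Hessian of f(x,y) = -4*x^2 - 1*x*y - 3*y^2 + 2*x + 1*y - 8 is:
H = [[-8, -1], [-1, -6]]
Trace = -8 - 6 = -14
Determinant = -8*-6 - (-1)^2 = 47
Discriminant = (-14)^2 - 4*47 = 8.0
Eigenvalues: lambda_1 = -8.4142, lambda_2 = -5.5858
The function is concave.

1


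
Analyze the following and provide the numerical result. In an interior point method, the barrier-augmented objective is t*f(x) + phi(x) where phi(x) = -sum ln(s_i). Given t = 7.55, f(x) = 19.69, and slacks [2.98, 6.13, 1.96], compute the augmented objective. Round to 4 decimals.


Step 1: Compute log-barrier.
ln values: [1.0919, 1.8132, 0.6729]
phi = -(1.0919 + 1.8132 + 0.6729) = -3.5781
Step 2: Compute augmented objective.
t*f(x) = 7.55*19.69 = 148.6595
Total = 148.6595 - 3.5781 = 145.0814


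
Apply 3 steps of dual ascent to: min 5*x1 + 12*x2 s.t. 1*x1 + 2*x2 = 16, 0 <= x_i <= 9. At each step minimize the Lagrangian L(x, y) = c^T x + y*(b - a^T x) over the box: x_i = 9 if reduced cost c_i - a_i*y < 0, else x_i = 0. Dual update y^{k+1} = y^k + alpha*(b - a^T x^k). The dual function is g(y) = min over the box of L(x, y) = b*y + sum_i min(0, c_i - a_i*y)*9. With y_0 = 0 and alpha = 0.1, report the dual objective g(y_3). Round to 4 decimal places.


Dual ascent for LP: min 5*x1 + 12*x2, 1*x1 + 2*x2 = 16, 0 <= x_i <= 9
Step 1: y^k = 0.0, reduced costs: (5.0, 12.0)
  x^k = (0.0, 0.0), subgradient = b - a^T x = 16.0
  y^{k+1} = 0.0 + 0.1*16.0 = 1.6
Step 2: y^k = 1.6, reduced costs: (3.4, 8.8)
  x^k = (0.0, 0.0), subgradient = b - a^T x = 16.0
  y^{k+1} = 1.6 + 0.1*16.0 = 3.2
Step 3: y^k = 3.2, reduced costs: (1.8, 5.6)
  x^k = (0.0, 0.0), subgradient = b - a^T x = 16.0
  y^{k+1} = 3.2 + 0.1*16.0 = 4.8
Dual objective at y_3 = 4.8: reduced costs (0.2, 2.4), box minimizer x = (0.0, 0.0)
g(y_3) = b*y + (c1 - a1*y)*x1 + (c2 - a2*y)*x2 = 16*4.8 + 0.2*0.0 + 2.4*0.0 = 76.8 + 0.0 + 0.0 = 76.8


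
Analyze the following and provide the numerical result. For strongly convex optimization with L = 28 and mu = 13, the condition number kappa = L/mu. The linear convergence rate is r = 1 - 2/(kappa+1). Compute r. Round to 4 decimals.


Step 1: Compute the condition number.
kappa = L/mu = 28/13 = 2.1538
Step 2: Compute the convergence rate.
r = 1 - 2/(kappa + 1) = 1 - 2*mu/(L + mu) = (L - mu)/(L + mu) = 15/41 = 0.3659


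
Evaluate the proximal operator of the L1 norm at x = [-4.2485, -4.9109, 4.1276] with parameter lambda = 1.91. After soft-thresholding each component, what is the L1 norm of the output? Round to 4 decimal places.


Soft-thresholding with lambda = 1.91:
prox(-4.2485) = sign(-4.2485)*max(|-4.2485| - 1.91, 0) = -2.3385
prox(-4.9109) = sign(-4.9109)*max(|-4.9109| - 1.91, 0) = -3.0009
prox(4.1276) = sign(4.1276)*max(|4.1276| - 1.91, 0) = 2.2176
prox(x) = [-2.3385, -3.0009, 2.2176]
||prox(x)||_1 = 2.3385 + 3.0009 + 2.2176 = 7.557


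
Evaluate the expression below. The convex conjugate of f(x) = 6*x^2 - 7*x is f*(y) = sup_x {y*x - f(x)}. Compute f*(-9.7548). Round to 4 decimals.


f*(y) = sup_x {y*x - a*x^2 - b*x} = sup_x {(y-b)*x - a*x^2}
FOC: (y - b) - 2a*x = 0 => x* = (y - b)/(2a)
x* = (-9.7548 + 7)/(2*6) = -0.2296
f*(-9.7548) = (y-b)^2/(4a) = (-9.7548 + 7)^2/(4*6)
= 7.5889/24 = 0.3162


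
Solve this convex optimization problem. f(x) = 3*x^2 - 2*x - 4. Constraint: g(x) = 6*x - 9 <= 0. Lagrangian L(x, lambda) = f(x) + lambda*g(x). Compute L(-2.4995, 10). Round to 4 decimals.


Step 1: Evaluate f(x).
f(-2.4995) = 3*(-2.4995)^2 - 2*(-2.4995) - 4 = 19.7415
Step 2: Evaluate g(x).
g(-2.4995) = 6*-2.4995 - 9 = -23.997
Step 3: Compute Lagrangian.
L = 19.7415 + 10*-23.997 = -220.2285


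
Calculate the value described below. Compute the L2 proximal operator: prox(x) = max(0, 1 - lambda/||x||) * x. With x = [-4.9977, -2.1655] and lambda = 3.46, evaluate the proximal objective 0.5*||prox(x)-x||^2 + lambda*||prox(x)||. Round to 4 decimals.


Step 1: Compute ||x||.
||x|| = 5.4467
Step 2: Compute scaling factor.
scale = max(0, 1 - 3.46/5.4467) = 0.3648
Step 3: prox(x) = [-1.8229, -0.7899]
||prox(x)|| = 1.9867
Step 4: Proximal objective.
0.5*||prox-x||^2 = 5.9858
lambda*||prox|| = 6.874
Total = 12.8597


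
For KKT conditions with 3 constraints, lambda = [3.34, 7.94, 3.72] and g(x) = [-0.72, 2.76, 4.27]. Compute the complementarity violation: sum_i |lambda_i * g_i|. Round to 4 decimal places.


KKT complementary slackness check:
lambda_1 * g_1 = 3.34 * -0.72 = -2.4048
lambda_2 * g_2 = 7.94 * 2.76 = 21.9144
lambda_3 * g_3 = 3.72 * 4.27 = 15.8844
Total violation = 2.4048 + 21.9144 + 15.8844 = 40.2036


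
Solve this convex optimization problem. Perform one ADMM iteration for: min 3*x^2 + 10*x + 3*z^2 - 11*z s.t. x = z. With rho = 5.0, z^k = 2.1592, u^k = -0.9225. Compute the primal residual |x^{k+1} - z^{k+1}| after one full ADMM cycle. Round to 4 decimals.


ADMM iteration with rho = 5.0, z^k = 2.1592, u^k = -0.9225
Step 1: x-update.
Minimize 3*x^2 + 10*x + (5.0/2)*(x - 2.1592 - 0.9225)^2
FOC: (2*3 + 5.0)*x = -10 + 5.0*(2.1592 + 0.9225)
x^{k+1} = 0.4917
Step 2: z-update.
Minimize 3*z^2 - 11*z + (5.0/2)*(0.4917 - z - 0.9225)^2
FOC: (2*3 + 5.0)*z = 11 + 5.0*(0.4917 - 0.9225)
z^{k+1} = 0.8042
Step 3: u-update.
u^{k+1} = -0.9225 + 0.4917 - 0.8042 = -1.235
Step 4: Primal residual = |0.4917 - 0.8042| = 0.3125


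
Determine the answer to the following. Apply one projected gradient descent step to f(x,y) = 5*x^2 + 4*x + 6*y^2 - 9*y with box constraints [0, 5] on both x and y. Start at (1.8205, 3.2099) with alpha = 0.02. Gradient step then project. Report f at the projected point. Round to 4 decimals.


Step 1: Compute gradient at (1.8205, 3.2099).
grad_x = 2*5*1.8205 + 4 = 22.205
grad_y = 2*6*3.2099 - 9 = 29.5188
Step 2: Gradient step.
x_raw = 1.8205 - 0.02*22.205 = 1.3764
y_raw = 3.2099 - 0.02*29.5188 = 2.6195
Step 3: Project onto [0, 5].
x_proj = clip(1.3764) = 1.3764
y_proj = clip(2.6195) = 2.6195
Step 4: Evaluate f.
f(1.3764, 2.6195) = 32.5737


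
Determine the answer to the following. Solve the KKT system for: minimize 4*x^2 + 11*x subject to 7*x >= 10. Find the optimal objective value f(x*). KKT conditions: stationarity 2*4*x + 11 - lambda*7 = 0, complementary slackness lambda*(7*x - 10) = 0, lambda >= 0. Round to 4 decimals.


Step 1: Try lambda = 0 (constraint inactive).
x_unc = -11/(2*4) = -1.375
Check: 7*-1.375 = -9.625 < 10 -- violated!
Step 2: Constraint must be active: 7*x = 10
x* = 10/7 = 1.4286 (rounded; the exact value 10/7 is used below)
lambda = (2*4*(10/7) + 11)/7 = 3.2041
Step 3: Compute optimal value.
f(x*) = 4*(10/7)^2 + 11*(10/7) = 23.8776


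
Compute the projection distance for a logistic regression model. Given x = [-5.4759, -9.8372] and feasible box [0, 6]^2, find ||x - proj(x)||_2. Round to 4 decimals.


Project each component onto [0, 6].
clip(-5.4759) = 0.0, clip(-9.8372) = 0.0
Projection = [0.0, 0.0]
Squared diffs: [29.9855, 96.7705]
Distance = sqrt(126.756) = 11.2586


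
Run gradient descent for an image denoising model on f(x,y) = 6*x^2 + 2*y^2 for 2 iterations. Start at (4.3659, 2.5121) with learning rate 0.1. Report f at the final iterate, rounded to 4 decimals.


Gradient descent on f(x,y) = 6*x^2 + 2*y^2.
Starting point: (4.3659, 2.5121), alpha = 0.1
Step 1: grad_x = 2*6*4.3659 = 52.3908, grad_y = 2*2*2.5121 = 10.0484
  x_1 = 4.3659 - 0.1*52.3908 = -0.8732
  y_1 = 2.5121 - 0.1*10.0484 = 1.5073
Step 2: grad_x = 2*6*-0.8732 = -10.4782, grad_y = 2*2*1.5073 = 6.029
  x_2 = -0.8732 - 0.1*-10.4782 = 0.1746
  y_2 = 1.5073 - 0.1*6.029 = 0.9044
f(0.1746, 0.9044) = 6*0.1746^2 + 2*0.9044^2 = 1.8187


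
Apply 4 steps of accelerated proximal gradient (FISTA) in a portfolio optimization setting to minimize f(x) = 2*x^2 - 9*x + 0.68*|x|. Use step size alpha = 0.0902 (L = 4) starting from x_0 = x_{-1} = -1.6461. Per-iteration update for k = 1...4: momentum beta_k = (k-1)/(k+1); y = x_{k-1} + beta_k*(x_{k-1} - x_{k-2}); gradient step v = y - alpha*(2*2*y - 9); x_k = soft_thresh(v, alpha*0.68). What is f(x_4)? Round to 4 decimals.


FISTA on f(x) = 2*x^2 - 9*x + 0.68*|x|
L = 4, alpha = 0.0902
Iteration 1: beta = 0.0, y = -1.6461 + 0.0*(-1.6461 + 1.6461) = -1.6461
  grad(y) = -15.5844, v = y - alpha*grad = -0.2404
  prox(v) = soft_thresh(-0.2404, 0.0613) = -0.1791
Iteration 2: beta = 0.3333, y = -0.1791 + 0.3333*(-0.1791 + 1.6461) = 0.31
  grad(y) = -7.7601, v = y - alpha*grad = 1.0099
  prox(v) = soft_thresh(1.0099, 0.0613) = 0.9486
Iteration 3: beta = 0.5, y = 0.9486 + 0.5*(0.9486 + 0.1791) = 1.5124
  grad(y) = -2.9503, v = y - alpha*grad = 1.7785
  prox(v) = soft_thresh(1.7785, 0.0613) = 1.7172
Iteration 4: beta = 0.6, y = 1.7172 + 0.6*(1.7172 - 0.9486) = 2.1784
  grad(y) = -0.2865, v = y - alpha*grad = 2.2042
  prox(v) = soft_thresh(2.2042, 0.0613) = 2.1429
f(x_4) = 2*2.1429^2 - 9*2.1429 + 0.68*|2.1429| = -8.6449


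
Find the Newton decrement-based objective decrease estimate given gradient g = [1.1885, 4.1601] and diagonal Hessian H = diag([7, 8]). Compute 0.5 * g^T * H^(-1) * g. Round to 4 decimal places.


Step 1: H is diagonal, so H^(-1) * g = [0.1698, 0.52].
Step 2: g^T H^(-1) g = sum_i g_i^2 / H_ii
  = (1.1885)^2/7 + (4.1601)^2/8
  = 0.2018 + 2.1633 = 2.3651
Step 3: Objective decrease = 0.5 * g^T H^(-1) g = 1.1825


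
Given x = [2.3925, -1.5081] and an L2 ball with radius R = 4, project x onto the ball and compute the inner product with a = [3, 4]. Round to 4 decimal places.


Step 1: Compute ||x|| (intermediates to 6 decimals).
||x|| = sqrt(2.3925^2 + (-1.5081)^2) = 2.828148
Step 2: Project.
Since ||x|| <= R, proj = x (no scaling needed).
proj(x) = [2.3925, -1.5081]
Step 3: Dot product.
a^T * proj(x) = 3*2.3925 + 4*(-1.5081) = 1.1451


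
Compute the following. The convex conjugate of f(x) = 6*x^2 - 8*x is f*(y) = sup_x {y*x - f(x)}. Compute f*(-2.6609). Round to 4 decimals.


f*(y) = sup_x {y*x - a*x^2 - b*x} = sup_x {(y-b)*x - a*x^2}
FOC: (y - b) - 2a*x = 0 => x* = (y - b)/(2a)
x* = (-2.6609 + 8)/(2*6) = 0.4449
f*(-2.6609) = (y-b)^2/(4a) = (-2.6609 + 8)^2/(4*6)
= 28.506/24 = 1.1877


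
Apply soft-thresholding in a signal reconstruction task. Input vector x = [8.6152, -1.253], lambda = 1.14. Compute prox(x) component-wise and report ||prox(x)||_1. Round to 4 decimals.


Soft-thresholding with lambda = 1.14:
prox(8.6152) = sign(8.6152)*max(|8.6152| - 1.14, 0) = 7.4752
prox(-1.253) = sign(-1.253)*max(|-1.253| - 1.14, 0) = -0.113
prox(x) = [7.4752, -0.113]
||prox(x)||_1 = 7.4752 + 0.113 = 7.5882


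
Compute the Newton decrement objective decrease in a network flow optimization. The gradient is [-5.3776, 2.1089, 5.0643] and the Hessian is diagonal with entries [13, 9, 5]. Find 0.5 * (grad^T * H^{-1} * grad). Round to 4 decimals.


Step 1: H is diagonal, so H^(-1) * g = [-0.4137, 0.2343, 1.0129].
Step 2: g^T H^(-1) g = sum_i g_i^2 / H_ii
  = (-5.3776)^2/13 + (2.1089)^2/9 + (5.0643)^2/5
  = 2.2245 + 0.4942 + 5.1294 = 7.8481
Step 3: Objective decrease = 0.5 * g^T H^(-1) g = 3.924


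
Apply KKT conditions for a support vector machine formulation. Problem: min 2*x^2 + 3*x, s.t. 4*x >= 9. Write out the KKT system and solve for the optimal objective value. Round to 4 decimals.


Step 1: Try lambda = 0 (constraint inactive).
x_unc = -3/(2*2) = -0.75
Check: 4*-0.75 = -3.0 < 9 -- violated!
Step 2: Constraint must be active: 4*x = 9
x* = 9/4 = 2.25
lambda = (2*2*2.25 + 3)/4 = 3.0
Step 3: Compute optimal value.
f(x*) = 2*2.25^2 + 3*2.25 = 16.875


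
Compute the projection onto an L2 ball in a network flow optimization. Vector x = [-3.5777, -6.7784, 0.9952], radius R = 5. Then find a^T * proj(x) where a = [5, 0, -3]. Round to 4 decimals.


Step 1: Compute ||x|| (intermediates to 6 decimals).
||x|| = sqrt((-3.5777)^2 + (-6.7784)^2 + 0.9952^2) = 7.728976
Step 2: Project.
Since ||x|| > R, scale = R/||x|| = 5/7.728976 = 0.646916, proj(x) = scale * x
proj(x) = [-2.314471, -4.385055, 0.643811]
Step 3: Dot product.
a^T * proj(x) = 5*(-2.314471) + 0*(-4.385055) - 3*0.643811 = -13.5038


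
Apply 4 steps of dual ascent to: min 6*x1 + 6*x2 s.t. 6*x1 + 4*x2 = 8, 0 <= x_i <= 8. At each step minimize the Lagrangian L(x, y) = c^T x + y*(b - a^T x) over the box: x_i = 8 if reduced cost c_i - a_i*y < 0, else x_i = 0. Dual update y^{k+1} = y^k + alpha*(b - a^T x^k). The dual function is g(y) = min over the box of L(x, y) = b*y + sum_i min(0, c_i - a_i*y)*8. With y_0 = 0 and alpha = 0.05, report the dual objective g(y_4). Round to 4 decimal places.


Dual ascent for LP: min 6*x1 + 6*x2, 6*x1 + 4*x2 = 8, 0 <= x_i <= 8
Step 1: y^k = 0.0, reduced costs: (6.0, 6.0)
  x^k = (0.0, 0.0), subgradient = b - a^T x = 8.0
  y^{k+1} = 0.0 + 0.05*8.0 = 0.4
Step 2: y^k = 0.4, reduced costs: (3.6, 4.4)
  x^k = (0.0, 0.0), subgradient = b - a^T x = 8.0
  y^{k+1} = 0.4 + 0.05*8.0 = 0.8
Step 3: y^k = 0.8, reduced costs: (1.2, 2.8)
  x^k = (0.0, 0.0), subgradient = b - a^T x = 8.0
  y^{k+1} = 0.8 + 0.05*8.0 = 1.2
Step 4: y^k = 1.2, reduced costs: (-1.2, 1.2)
  x^k = (8.0, 0.0), subgradient = b - a^T x = -40.0
  y^{k+1} = 1.2 + 0.05*-40.0 = -0.8
Dual objective at y_4 = -0.8: reduced costs (10.8, 9.2), box minimizer x = (0.0, 0.0)
g(y_4) = b*y + (c1 - a1*y)*x1 + (c2 - a2*y)*x2 = 8*(-0.8) + 10.8*0.0 + 9.2*0.0 = -6.4 + 0.0 + 0.0 = -6.4


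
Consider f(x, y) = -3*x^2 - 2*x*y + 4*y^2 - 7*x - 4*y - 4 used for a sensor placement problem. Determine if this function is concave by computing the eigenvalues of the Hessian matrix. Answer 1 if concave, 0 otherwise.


The Hessian of f(x,y) = -3*x^2 - 2*x*y + 4*y^2 - 7*x - 4*y - 4 is:
H = [[-6, -2], [-2, 8]]
Trace = -6 + 8 = 2
Determinant = -6*8 - (-2)^2 = -52
Discriminant = (2)^2 - 4*-52 = 212.0
Eigenvalues: lambda_1 = -6.2801, lambda_2 = 8.2801
The function is not concave.

0


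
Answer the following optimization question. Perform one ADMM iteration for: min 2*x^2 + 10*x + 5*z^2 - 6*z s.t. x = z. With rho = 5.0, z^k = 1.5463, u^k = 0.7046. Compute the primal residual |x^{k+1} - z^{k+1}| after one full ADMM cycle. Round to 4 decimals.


ADMM iteration with rho = 5.0, z^k = 1.5463, u^k = 0.7046
Step 1: x-update.
Minimize 2*x^2 + 10*x + (5.0/2)*(x - 1.5463 + 0.7046)^2
FOC: (2*2 + 5.0)*x = -10 + 5.0*(1.5463 - 0.7046)
x^{k+1} = -0.6435
Step 2: z-update.
Minimize 5*z^2 - 6*z + (5.0/2)*(-0.6435 - z + 0.7046)^2
FOC: (2*5 + 5.0)*z = 6 + 5.0*(-0.6435 + 0.7046)
z^{k+1} = 0.4204
Step 3: u-update.
u^{k+1} = 0.7046 - 0.6435 - 0.4204 = -0.3593
Step 4: Primal residual = |-0.6435 - 0.4204| = 1.0639


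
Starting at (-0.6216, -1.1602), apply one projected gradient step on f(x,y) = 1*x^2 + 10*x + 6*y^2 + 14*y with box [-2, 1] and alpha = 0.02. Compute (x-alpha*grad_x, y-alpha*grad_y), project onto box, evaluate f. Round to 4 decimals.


Step 1: Compute gradient at (-0.6216, -1.1602).
grad_x = 2*1*-0.6216 + 10 = 8.7568
grad_y = 2*6*-1.1602 + 14 = 0.0776
Step 2: Gradient step.
x_raw = -0.6216 - 0.02*8.7568 = -0.7967
y_raw = -1.1602 - 0.02*0.0776 = -1.1618
Step 3: Project onto [-2, 1].
x_proj = clip(-0.7967) = -0.7967
y_proj = clip(-1.1618) = -1.1618
Step 4: Evaluate f.
f(-0.7967, -1.1618) = -15.4991


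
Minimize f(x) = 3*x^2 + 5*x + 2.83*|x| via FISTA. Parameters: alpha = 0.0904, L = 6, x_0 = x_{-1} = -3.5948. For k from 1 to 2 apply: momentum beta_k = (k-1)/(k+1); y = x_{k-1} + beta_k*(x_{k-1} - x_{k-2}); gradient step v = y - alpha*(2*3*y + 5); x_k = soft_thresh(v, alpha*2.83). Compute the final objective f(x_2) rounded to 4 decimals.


FISTA on f(x) = 3*x^2 + 5*x + 2.83*|x|
L = 6, alpha = 0.0904
Iteration 1: beta = 0.0, y = -3.5948 + 0.0*(-3.5948 + 3.5948) = -3.5948
  grad(y) = -16.5688, v = y - alpha*grad = -2.097
  prox(v) = soft_thresh(-2.097, 0.2558) = -1.8411
Iteration 2: beta = 0.3333, y = -1.8411 + 0.3333*(-1.8411 + 3.5948) = -1.2566
  grad(y) = -2.5396, v = y - alpha*grad = -1.027
  prox(v) = soft_thresh(-1.027, 0.2558) = -0.7712
f(x_2) = 3*(-0.7712)^2 + 5*(-0.7712) + 2.83*|-0.7712| = 0.1107
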